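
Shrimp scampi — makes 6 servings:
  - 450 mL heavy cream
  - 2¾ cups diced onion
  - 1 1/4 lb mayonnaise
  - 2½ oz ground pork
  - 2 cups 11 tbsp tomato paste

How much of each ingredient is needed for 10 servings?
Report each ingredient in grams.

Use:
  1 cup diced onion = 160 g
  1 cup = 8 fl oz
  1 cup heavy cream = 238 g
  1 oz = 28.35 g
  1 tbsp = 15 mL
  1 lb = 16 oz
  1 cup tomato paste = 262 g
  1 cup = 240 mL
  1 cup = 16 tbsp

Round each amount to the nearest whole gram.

heavy cream: 744 g; diced onion: 733 g; mayonnaise: 945 g; ground pork: 118 g; tomato paste: 1174 g

Scaling factor: 10/6 = 5/3.
heavy cream: 450 mL × 5/3 ÷ 240 mL/cup × 238 g/cup ≈ 744 g
diced onion: 2.75 cup × 5/3 × 160 g/cup ≈ 733 g
mayonnaise: 1.25 lb × 5/3 × 16 oz/lb × 28.35 g/oz = 945 g
ground pork: 2.5 oz × 5/3 × 28.35 g/oz ≈ 118 g
tomato paste: (2 cup + 11 tbsp = 2.6875 cup) × 5/3 × 262 g/cup ≈ 1174 g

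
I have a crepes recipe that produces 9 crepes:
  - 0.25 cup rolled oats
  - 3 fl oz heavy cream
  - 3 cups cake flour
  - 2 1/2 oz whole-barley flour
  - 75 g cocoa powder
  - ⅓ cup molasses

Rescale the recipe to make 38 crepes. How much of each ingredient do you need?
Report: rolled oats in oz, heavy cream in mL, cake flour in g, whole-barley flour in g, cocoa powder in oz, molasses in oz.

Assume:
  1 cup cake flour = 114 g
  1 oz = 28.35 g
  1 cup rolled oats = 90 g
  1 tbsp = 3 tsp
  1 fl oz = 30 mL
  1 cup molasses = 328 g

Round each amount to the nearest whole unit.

Scaling factor: 38/9.
rolled oats: 0.25 cup × 38/9 × 90 g/cup ÷ 28.35 g/oz ≈ 3 oz
heavy cream: 3 fl oz × 38/9 × 30 mL/fl oz = 380 mL
cake flour: 3 cup × 38/9 × 114 g/cup = 1444 g
whole-barley flour: 2.5 oz × 38/9 × 28.35 g/oz ≈ 299 g
cocoa powder: 75 g × 38/9 ÷ 28.35 g/oz ≈ 11 oz
molasses: 1/3 cup × 38/9 × 328 g/cup ÷ 28.35 g/oz ≈ 16 oz

rolled oats: 3 oz; heavy cream: 380 mL; cake flour: 1444 g; whole-barley flour: 299 g; cocoa powder: 11 oz; molasses: 16 oz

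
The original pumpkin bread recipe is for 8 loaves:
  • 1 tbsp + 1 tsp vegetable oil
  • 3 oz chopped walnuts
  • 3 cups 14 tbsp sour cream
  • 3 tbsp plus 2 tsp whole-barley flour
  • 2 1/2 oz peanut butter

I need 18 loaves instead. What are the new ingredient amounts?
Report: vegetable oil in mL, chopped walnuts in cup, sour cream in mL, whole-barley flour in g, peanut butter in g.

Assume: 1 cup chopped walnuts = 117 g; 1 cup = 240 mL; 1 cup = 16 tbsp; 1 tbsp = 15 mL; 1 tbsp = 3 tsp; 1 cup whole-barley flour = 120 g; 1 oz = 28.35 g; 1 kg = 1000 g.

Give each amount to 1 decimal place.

Scaling factor: 18/8 = 9/4 = 2.25.
vegetable oil: (1 tbsp + 1 tsp = 4/3 tbsp) × 9/4 × 15 mL/tbsp = 45.0 mL
chopped walnuts: 3 oz × 9/4 × 28.35 g/oz ÷ 117 g/cup ≈ 1.6 cup
sour cream: (3 cup + 14 tbsp = 3.875 cup) × 9/4 × 240 mL/cup = 2092.5 mL
whole-barley flour: (3 tbsp + 2 tsp = 11/3 tbsp) × 9/4 ÷ 16 tbsp/cup × 120 g/cup ≈ 61.9 g
peanut butter: 2.5 oz × 9/4 × 28.35 g/oz ≈ 159.5 g

vegetable oil: 45.0 mL; chopped walnuts: 1.6 cup; sour cream: 2092.5 mL; whole-barley flour: 61.9 g; peanut butter: 159.5 g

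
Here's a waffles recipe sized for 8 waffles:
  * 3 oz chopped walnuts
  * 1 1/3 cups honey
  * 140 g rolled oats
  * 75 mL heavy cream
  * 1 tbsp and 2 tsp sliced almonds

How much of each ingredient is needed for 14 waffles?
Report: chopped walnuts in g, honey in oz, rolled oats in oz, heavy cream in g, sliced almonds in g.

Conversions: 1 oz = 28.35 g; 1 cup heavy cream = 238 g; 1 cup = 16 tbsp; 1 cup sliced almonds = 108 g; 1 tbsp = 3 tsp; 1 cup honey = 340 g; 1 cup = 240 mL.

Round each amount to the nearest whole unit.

chopped walnuts: 149 g; honey: 28 oz; rolled oats: 9 oz; heavy cream: 130 g; sliced almonds: 20 g

Scaling factor: 14/8 = 7/4 = 1.75.
chopped walnuts: 3 oz × 7/4 × 28.35 g/oz ≈ 149 g
honey: 4/3 cup × 7/4 × 340 g/cup ÷ 28.35 g/oz ≈ 28 oz
rolled oats: 140 g × 7/4 ÷ 28.35 g/oz ≈ 9 oz
heavy cream: 75 mL × 7/4 ÷ 240 mL/cup × 238 g/cup ≈ 130 g
sliced almonds: (1 tbsp + 2 tsp = 5/3 tbsp) × 7/4 ÷ 16 tbsp/cup × 108 g/cup ≈ 20 g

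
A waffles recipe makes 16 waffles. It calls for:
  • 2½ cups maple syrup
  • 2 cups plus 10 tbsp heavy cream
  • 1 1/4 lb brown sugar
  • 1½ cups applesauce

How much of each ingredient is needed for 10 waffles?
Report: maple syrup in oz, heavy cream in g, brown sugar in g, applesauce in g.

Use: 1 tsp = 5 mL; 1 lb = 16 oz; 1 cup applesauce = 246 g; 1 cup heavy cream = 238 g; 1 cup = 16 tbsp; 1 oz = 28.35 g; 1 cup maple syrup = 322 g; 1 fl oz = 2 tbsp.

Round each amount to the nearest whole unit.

Scaling factor: 10/16 = 5/8 = 0.625.
maple syrup: 2.5 cup × 5/8 × 322 g/cup ÷ 28.35 g/oz ≈ 18 oz
heavy cream: (2 cup + 10 tbsp = 2.625 cup) × 5/8 × 238 g/cup ≈ 390 g
brown sugar: 1.25 lb × 5/8 × 16 oz/lb × 28.35 g/oz ≈ 354 g
applesauce: 1.5 cup × 5/8 × 246 g/cup ≈ 231 g

maple syrup: 18 oz; heavy cream: 390 g; brown sugar: 354 g; applesauce: 231 g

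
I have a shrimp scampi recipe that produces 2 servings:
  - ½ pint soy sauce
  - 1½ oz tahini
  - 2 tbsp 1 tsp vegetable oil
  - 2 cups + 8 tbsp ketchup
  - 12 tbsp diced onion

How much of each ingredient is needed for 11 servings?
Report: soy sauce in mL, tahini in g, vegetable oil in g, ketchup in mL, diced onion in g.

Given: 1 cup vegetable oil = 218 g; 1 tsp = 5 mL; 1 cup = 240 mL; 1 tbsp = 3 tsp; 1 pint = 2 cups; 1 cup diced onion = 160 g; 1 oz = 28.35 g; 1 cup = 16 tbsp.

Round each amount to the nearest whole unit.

Scaling factor: 11/2 = 5.5.
soy sauce: 0.5 pint × 11/2 × 2 cup/pint × 240 mL/cup = 1320 mL
tahini: 1.5 oz × 11/2 × 28.35 g/oz ≈ 234 g
vegetable oil: (2 tbsp + 1 tsp = 7/3 tbsp) × 11/2 ÷ 16 tbsp/cup × 218 g/cup ≈ 175 g
ketchup: (2 cup + 8 tbsp = 2.5 cup) × 11/2 × 240 mL/cup = 3300 mL
diced onion: 12 tbsp × 11/2 ÷ 16 tbsp/cup × 160 g/cup = 660 g

soy sauce: 1320 mL; tahini: 234 g; vegetable oil: 175 g; ketchup: 3300 mL; diced onion: 660 g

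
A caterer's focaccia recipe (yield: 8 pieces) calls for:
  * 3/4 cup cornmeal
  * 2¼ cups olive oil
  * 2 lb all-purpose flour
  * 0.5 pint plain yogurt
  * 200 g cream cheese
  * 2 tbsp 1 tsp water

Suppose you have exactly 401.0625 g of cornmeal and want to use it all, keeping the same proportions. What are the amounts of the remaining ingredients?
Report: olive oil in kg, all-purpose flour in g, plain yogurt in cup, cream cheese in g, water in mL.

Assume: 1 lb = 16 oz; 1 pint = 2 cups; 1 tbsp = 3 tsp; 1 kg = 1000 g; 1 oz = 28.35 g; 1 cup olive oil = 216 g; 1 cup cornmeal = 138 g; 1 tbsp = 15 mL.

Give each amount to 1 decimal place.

The original recipe has 103.5 g of cornmeal, so the scaling factor is 401.0625 ÷ 103.5 = 31/8 = 3.875.
olive oil: 2.25 cup × 31/8 × 216 g/cup ÷ 1000 g/kg ≈ 1.9 kg
all-purpose flour: 2 lb × 31/8 × 16 oz/lb × 28.35 g/oz = 3515.4 g
plain yogurt: 0.5 pint × 31/8 × 2 cup/pint ≈ 3.9 cup
cream cheese: 200 g × 31/8 = 775.0 g
water: (2 tbsp + 1 tsp = 7/3 tbsp) × 31/8 × 15 mL/tbsp ≈ 135.6 mL

olive oil: 1.9 kg; all-purpose flour: 3515.4 g; plain yogurt: 3.9 cup; cream cheese: 775.0 g; water: 135.6 mL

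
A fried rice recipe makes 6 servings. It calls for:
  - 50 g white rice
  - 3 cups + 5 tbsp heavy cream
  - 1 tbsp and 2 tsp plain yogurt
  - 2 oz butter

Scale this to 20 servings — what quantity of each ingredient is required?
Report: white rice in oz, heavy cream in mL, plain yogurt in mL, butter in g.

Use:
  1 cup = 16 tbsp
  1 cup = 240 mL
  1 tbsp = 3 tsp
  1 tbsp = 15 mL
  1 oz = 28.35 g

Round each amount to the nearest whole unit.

Scaling factor: 20/6 = 10/3.
white rice: 50 g × 10/3 ÷ 28.35 g/oz ≈ 6 oz
heavy cream: (3 cup + 5 tbsp = 3.3125 cup) × 10/3 × 240 mL/cup = 2650 mL
plain yogurt: (1 tbsp + 2 tsp = 5/3 tbsp) × 10/3 × 15 mL/tbsp ≈ 83 mL
butter: 2 oz × 10/3 × 28.35 g/oz = 189 g

white rice: 6 oz; heavy cream: 2650 mL; plain yogurt: 83 mL; butter: 189 g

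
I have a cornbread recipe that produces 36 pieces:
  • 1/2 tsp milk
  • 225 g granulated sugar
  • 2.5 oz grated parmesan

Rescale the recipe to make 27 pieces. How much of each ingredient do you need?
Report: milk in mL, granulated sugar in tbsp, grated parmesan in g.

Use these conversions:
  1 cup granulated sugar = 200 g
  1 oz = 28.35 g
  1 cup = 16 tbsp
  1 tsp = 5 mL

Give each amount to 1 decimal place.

milk: 1.9 mL; granulated sugar: 13.5 tbsp; grated parmesan: 53.2 g

Scaling factor: 27/36 = 3/4 = 0.75.
milk: 0.5 tsp × 3/4 × 5 mL/tsp ≈ 1.9 mL
granulated sugar: 225 g × 3/4 ÷ 200 g/cup × 16 tbsp/cup = 13.5 tbsp
grated parmesan: 2.5 oz × 3/4 × 28.35 g/oz ≈ 53.2 g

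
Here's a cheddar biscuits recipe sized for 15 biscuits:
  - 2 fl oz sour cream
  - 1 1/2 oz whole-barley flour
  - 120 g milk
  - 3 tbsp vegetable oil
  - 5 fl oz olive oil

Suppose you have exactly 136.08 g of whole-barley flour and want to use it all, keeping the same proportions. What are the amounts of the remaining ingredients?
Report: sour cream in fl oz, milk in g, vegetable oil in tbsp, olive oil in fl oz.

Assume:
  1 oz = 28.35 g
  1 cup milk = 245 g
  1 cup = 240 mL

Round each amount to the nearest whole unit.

sour cream: 6 fl oz; milk: 384 g; vegetable oil: 10 tbsp; olive oil: 16 fl oz

The original recipe has 42.525 g of whole-barley flour, so the scaling factor is 136.08 ÷ 42.525 = 16/5 = 3.2.
sour cream: 2 fl oz × 16/5 ≈ 6 fl oz
milk: 120 g × 16/5 = 384 g
vegetable oil: 3 tbsp × 16/5 ≈ 10 tbsp
olive oil: 5 fl oz × 16/5 = 16 fl oz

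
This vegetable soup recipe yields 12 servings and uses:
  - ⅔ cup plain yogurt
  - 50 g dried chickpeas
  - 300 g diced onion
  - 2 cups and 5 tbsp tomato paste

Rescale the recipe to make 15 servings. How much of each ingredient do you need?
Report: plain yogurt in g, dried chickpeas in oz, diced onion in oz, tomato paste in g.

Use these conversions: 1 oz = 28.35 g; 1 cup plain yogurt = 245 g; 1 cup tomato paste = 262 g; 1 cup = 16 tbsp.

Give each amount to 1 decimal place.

plain yogurt: 204.2 g; dried chickpeas: 2.2 oz; diced onion: 13.2 oz; tomato paste: 757.3 g

Scaling factor: 15/12 = 5/4 = 1.25.
plain yogurt: 2/3 cup × 5/4 × 245 g/cup ≈ 204.2 g
dried chickpeas: 50 g × 5/4 ÷ 28.35 g/oz ≈ 2.2 oz
diced onion: 300 g × 5/4 ÷ 28.35 g/oz ≈ 13.2 oz
tomato paste: (2 cup + 5 tbsp = 2.3125 cup) × 5/4 × 262 g/cup ≈ 757.3 g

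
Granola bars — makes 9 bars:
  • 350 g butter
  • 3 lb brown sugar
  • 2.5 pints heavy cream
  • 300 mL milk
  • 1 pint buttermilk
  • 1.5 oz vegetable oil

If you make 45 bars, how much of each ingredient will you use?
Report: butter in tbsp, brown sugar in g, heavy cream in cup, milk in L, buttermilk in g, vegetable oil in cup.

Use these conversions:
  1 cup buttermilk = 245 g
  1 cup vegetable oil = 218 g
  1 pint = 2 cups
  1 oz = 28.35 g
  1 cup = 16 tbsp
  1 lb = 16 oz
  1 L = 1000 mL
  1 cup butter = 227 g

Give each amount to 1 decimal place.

butter: 123.3 tbsp; brown sugar: 6804.0 g; heavy cream: 25.0 cup; milk: 1.5 L; buttermilk: 2450.0 g; vegetable oil: 1.0 cup

Scaling factor: 45/9 = 5.
butter: 350 g × 5 ÷ 227 g/cup × 16 tbsp/cup ≈ 123.3 tbsp
brown sugar: 3 lb × 5 × 16 oz/lb × 28.35 g/oz = 6804.0 g
heavy cream: 2.5 pint × 5 × 2 cup/pint = 25.0 cup
milk: 300 mL × 5 ÷ 1000 mL/L = 1.5 L
buttermilk: 1 pint × 5 × 2 cup/pint × 245 g/cup = 2450.0 g
vegetable oil: 1.5 oz × 5 × 28.35 g/oz ÷ 218 g/cup ≈ 1.0 cup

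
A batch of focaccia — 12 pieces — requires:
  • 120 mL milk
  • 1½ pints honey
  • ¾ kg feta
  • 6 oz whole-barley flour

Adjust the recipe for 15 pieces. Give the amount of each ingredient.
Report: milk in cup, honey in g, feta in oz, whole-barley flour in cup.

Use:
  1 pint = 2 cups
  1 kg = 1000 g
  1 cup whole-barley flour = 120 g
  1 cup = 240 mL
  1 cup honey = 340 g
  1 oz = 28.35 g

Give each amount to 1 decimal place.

Scaling factor: 15/12 = 5/4 = 1.25.
milk: 120 mL × 5/4 ÷ 240 mL/cup ≈ 0.6 cup
honey: 1.5 pint × 5/4 × 2 cup/pint × 340 g/cup = 1275.0 g
feta: 0.75 kg × 5/4 × 1000 g/kg ÷ 28.35 g/oz ≈ 33.1 oz
whole-barley flour: 6 oz × 5/4 × 28.35 g/oz ÷ 120 g/cup ≈ 1.8 cup

milk: 0.6 cup; honey: 1275.0 g; feta: 33.1 oz; whole-barley flour: 1.8 cup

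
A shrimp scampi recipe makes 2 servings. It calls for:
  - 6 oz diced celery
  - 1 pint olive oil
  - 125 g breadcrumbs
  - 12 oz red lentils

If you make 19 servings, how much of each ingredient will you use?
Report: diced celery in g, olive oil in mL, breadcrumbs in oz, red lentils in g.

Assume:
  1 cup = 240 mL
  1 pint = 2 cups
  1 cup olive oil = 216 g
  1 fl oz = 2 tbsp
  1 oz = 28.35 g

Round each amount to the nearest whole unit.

diced celery: 1616 g; olive oil: 4560 mL; breadcrumbs: 42 oz; red lentils: 3232 g

Scaling factor: 19/2 = 9.5.
diced celery: 6 oz × 19/2 × 28.35 g/oz ≈ 1616 g
olive oil: 1 pint × 19/2 × 2 cup/pint × 240 mL/cup = 4560 mL
breadcrumbs: 125 g × 19/2 ÷ 28.35 g/oz ≈ 42 oz
red lentils: 12 oz × 19/2 × 28.35 g/oz ≈ 3232 g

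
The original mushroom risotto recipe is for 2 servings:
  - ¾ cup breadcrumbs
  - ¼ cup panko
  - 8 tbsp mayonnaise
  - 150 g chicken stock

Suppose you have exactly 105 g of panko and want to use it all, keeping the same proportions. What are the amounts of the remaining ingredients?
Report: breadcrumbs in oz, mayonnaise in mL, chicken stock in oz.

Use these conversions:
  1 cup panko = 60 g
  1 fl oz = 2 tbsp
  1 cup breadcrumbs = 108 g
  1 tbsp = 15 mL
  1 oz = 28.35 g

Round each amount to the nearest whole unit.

The original recipe has 15 g of panko, so the scaling factor is 105 ÷ 15 = 7.
breadcrumbs: 0.75 cup × 7 × 108 g/cup ÷ 28.35 g/oz = 20 oz
mayonnaise: 8 tbsp × 7 × 15 mL/tbsp = 840 mL
chicken stock: 150 g × 7 ÷ 28.35 g/oz ≈ 37 oz

breadcrumbs: 20 oz; mayonnaise: 840 mL; chicken stock: 37 oz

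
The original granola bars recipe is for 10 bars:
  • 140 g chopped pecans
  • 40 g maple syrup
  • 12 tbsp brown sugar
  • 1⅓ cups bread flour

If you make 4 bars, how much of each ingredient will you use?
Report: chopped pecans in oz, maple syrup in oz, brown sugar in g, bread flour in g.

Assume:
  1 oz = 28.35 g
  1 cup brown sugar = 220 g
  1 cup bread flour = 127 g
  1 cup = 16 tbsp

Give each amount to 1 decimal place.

chopped pecans: 2.0 oz; maple syrup: 0.6 oz; brown sugar: 66.0 g; bread flour: 67.7 g

Scaling factor: 4/10 = 2/5 = 0.4.
chopped pecans: 140 g × 2/5 ÷ 28.35 g/oz ≈ 2.0 oz
maple syrup: 40 g × 2/5 ÷ 28.35 g/oz ≈ 0.6 oz
brown sugar: 12 tbsp × 2/5 ÷ 16 tbsp/cup × 220 g/cup = 66.0 g
bread flour: 4/3 cup × 2/5 × 127 g/cup ≈ 67.7 g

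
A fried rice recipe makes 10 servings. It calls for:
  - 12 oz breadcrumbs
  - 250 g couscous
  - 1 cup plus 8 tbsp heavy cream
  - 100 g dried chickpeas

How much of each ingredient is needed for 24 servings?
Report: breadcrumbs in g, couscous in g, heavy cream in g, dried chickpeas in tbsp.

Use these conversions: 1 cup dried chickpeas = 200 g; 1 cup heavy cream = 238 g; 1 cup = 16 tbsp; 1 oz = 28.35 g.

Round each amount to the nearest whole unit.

Scaling factor: 24/10 = 12/5 = 2.4.
breadcrumbs: 12 oz × 12/5 × 28.35 g/oz ≈ 816 g
couscous: 250 g × 12/5 = 600 g
heavy cream: (1 cup + 8 tbsp = 1.5 cup) × 12/5 × 238 g/cup ≈ 857 g
dried chickpeas: 100 g × 12/5 ÷ 200 g/cup × 16 tbsp/cup ≈ 19 tbsp

breadcrumbs: 816 g; couscous: 600 g; heavy cream: 857 g; dried chickpeas: 19 tbsp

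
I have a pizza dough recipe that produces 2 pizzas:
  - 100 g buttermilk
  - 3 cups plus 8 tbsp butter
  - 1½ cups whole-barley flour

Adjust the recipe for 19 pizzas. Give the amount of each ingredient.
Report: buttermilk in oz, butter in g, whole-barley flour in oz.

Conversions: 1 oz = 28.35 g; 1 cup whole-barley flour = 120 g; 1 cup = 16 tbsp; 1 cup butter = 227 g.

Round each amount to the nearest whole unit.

Scaling factor: 19/2 = 9.5.
buttermilk: 100 g × 19/2 ÷ 28.35 g/oz ≈ 34 oz
butter: (3 cup + 8 tbsp = 3.5 cup) × 19/2 × 227 g/cup ≈ 7548 g
whole-barley flour: 1.5 cup × 19/2 × 120 g/cup ÷ 28.35 g/oz ≈ 60 oz

buttermilk: 34 oz; butter: 7548 g; whole-barley flour: 60 oz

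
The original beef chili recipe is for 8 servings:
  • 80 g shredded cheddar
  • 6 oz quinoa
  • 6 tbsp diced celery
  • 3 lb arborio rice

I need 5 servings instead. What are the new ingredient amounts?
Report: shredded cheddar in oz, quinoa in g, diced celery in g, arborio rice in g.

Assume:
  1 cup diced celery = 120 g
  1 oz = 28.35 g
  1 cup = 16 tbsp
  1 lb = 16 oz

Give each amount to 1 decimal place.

Scaling factor: 5/8 = 0.625.
shredded cheddar: 80 g × 5/8 ÷ 28.35 g/oz ≈ 1.8 oz
quinoa: 6 oz × 5/8 × 28.35 g/oz ≈ 106.3 g
diced celery: 6 tbsp × 5/8 ÷ 16 tbsp/cup × 120 g/cup ≈ 28.1 g
arborio rice: 3 lb × 5/8 × 16 oz/lb × 28.35 g/oz = 850.5 g

shredded cheddar: 1.8 oz; quinoa: 106.3 g; diced celery: 28.1 g; arborio rice: 850.5 g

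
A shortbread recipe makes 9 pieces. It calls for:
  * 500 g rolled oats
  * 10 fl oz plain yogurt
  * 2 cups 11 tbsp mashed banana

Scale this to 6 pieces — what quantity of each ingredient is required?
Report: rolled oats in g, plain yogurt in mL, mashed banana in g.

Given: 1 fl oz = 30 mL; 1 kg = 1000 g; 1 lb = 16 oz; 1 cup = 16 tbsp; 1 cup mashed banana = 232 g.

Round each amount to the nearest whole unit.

Scaling factor: 6/9 = 2/3.
rolled oats: 500 g × 2/3 ≈ 333 g
plain yogurt: 10 fl oz × 2/3 × 30 mL/fl oz = 200 mL
mashed banana: (2 cup + 11 tbsp = 2.6875 cup) × 2/3 × 232 g/cup ≈ 416 g

rolled oats: 333 g; plain yogurt: 200 mL; mashed banana: 416 g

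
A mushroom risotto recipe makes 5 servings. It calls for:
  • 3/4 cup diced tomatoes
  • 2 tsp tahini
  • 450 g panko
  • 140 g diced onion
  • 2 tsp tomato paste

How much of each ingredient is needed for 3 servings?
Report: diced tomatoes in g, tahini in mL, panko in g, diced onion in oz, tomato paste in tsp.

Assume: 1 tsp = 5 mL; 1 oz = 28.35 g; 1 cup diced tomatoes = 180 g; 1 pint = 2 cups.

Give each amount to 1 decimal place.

Scaling factor: 3/5 = 0.6.
diced tomatoes: 0.75 cup × 3/5 × 180 g/cup = 81.0 g
tahini: 2 tsp × 3/5 × 5 mL/tsp = 6.0 mL
panko: 450 g × 3/5 = 270.0 g
diced onion: 140 g × 3/5 ÷ 28.35 g/oz ≈ 3.0 oz
tomato paste: 2 tsp × 3/5 = 1.2 tsp

diced tomatoes: 81.0 g; tahini: 6.0 mL; panko: 270.0 g; diced onion: 3.0 oz; tomato paste: 1.2 tsp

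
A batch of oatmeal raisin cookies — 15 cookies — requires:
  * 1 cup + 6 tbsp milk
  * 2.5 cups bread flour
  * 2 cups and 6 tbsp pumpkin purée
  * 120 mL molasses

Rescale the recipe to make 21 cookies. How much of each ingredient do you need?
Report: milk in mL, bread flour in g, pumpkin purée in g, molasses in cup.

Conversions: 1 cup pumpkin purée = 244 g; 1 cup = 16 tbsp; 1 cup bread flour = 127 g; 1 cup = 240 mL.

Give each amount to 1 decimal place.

Scaling factor: 21/15 = 7/5 = 1.4.
milk: (1 cup + 6 tbsp = 1.375 cup) × 7/5 × 240 mL/cup = 462.0 mL
bread flour: 2.5 cup × 7/5 × 127 g/cup = 444.5 g
pumpkin purée: (2 cup + 6 tbsp = 2.375 cup) × 7/5 × 244 g/cup = 811.3 g
molasses: 120 mL × 7/5 ÷ 240 mL/cup = 0.7 cup

milk: 462.0 mL; bread flour: 444.5 g; pumpkin purée: 811.3 g; molasses: 0.7 cup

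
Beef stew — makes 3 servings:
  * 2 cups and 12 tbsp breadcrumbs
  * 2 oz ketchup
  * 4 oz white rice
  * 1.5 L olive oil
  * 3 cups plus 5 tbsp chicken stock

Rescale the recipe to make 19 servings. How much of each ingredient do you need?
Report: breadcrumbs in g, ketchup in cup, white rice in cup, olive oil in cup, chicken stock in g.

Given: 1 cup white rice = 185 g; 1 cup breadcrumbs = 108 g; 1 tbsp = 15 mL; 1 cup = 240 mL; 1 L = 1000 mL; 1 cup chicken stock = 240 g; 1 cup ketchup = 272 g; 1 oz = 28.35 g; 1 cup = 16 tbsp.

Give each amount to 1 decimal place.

breadcrumbs: 1881.0 g; ketchup: 1.3 cup; white rice: 3.9 cup; olive oil: 39.6 cup; chicken stock: 5035.0 g

Scaling factor: 19/3.
breadcrumbs: (2 cup + 12 tbsp = 2.75 cup) × 19/3 × 108 g/cup = 1881.0 g
ketchup: 2 oz × 19/3 × 28.35 g/oz ÷ 272 g/cup ≈ 1.3 cup
white rice: 4 oz × 19/3 × 28.35 g/oz ÷ 185 g/cup ≈ 3.9 cup
olive oil: 1.5 L × 19/3 × 1000 mL/L ÷ 240 mL/cup ≈ 39.6 cup
chicken stock: (3 cup + 5 tbsp = 3.3125 cup) × 19/3 × 240 g/cup = 5035.0 g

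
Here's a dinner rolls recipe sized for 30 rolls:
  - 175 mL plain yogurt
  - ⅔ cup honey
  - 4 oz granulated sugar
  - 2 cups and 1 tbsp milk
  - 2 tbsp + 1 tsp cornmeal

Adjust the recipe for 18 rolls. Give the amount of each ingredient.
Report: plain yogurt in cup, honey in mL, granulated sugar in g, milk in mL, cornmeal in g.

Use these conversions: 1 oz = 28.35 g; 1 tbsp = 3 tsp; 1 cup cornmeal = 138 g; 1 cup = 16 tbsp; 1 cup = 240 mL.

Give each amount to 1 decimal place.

plain yogurt: 0.4 cup; honey: 96.0 mL; granulated sugar: 68.0 g; milk: 297.0 mL; cornmeal: 12.1 g

Scaling factor: 18/30 = 3/5 = 0.6.
plain yogurt: 175 mL × 3/5 ÷ 240 mL/cup ≈ 0.4 cup
honey: 2/3 cup × 3/5 × 240 mL/cup = 96.0 mL
granulated sugar: 4 oz × 3/5 × 28.35 g/oz ≈ 68.0 g
milk: (2 cup + 1 tbsp = 2.0625 cup) × 3/5 × 240 mL/cup = 297.0 mL
cornmeal: (2 tbsp + 1 tsp = 7/3 tbsp) × 3/5 ÷ 16 tbsp/cup × 138 g/cup ≈ 12.1 g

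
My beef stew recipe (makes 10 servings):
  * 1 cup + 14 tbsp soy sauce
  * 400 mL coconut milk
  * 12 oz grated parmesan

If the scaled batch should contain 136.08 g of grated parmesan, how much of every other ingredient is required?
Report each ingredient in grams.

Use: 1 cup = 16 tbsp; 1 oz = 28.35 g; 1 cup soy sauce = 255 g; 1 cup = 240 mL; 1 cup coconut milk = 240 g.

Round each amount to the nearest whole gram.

soy sauce: 191 g; coconut milk: 160 g

The original recipe has 340.2 g of grated parmesan, so the scaling factor is 136.08 ÷ 340.2 = 2/5 = 0.4.
soy sauce: (1 cup + 14 tbsp = 1.875 cup) × 2/5 × 255 g/cup ≈ 191 g
coconut milk: 400 mL × 2/5 ÷ 240 mL/cup × 240 g/cup = 160 g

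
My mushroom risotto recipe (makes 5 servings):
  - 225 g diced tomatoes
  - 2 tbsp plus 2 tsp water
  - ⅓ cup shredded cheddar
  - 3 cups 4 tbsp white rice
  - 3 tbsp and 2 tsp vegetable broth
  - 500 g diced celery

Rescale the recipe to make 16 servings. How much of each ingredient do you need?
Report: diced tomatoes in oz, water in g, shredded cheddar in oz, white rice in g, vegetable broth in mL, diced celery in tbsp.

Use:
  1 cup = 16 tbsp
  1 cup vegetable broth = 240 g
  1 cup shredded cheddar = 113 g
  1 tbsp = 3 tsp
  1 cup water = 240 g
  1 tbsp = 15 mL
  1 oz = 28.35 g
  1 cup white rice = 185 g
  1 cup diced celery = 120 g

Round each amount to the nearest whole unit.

diced tomatoes: 25 oz; water: 128 g; shredded cheddar: 4 oz; white rice: 1924 g; vegetable broth: 176 mL; diced celery: 213 tbsp

Scaling factor: 16/5 = 3.2.
diced tomatoes: 225 g × 16/5 ÷ 28.35 g/oz ≈ 25 oz
water: (2 tbsp + 2 tsp = 8/3 tbsp) × 16/5 ÷ 16 tbsp/cup × 240 g/cup = 128 g
shredded cheddar: 1/3 cup × 16/5 × 113 g/cup ÷ 28.35 g/oz ≈ 4 oz
white rice: (3 cup + 4 tbsp = 3.25 cup) × 16/5 × 185 g/cup = 1924 g
vegetable broth: (3 tbsp + 2 tsp = 11/3 tbsp) × 16/5 × 15 mL/tbsp = 176 mL
diced celery: 500 g × 16/5 ÷ 120 g/cup × 16 tbsp/cup ≈ 213 tbsp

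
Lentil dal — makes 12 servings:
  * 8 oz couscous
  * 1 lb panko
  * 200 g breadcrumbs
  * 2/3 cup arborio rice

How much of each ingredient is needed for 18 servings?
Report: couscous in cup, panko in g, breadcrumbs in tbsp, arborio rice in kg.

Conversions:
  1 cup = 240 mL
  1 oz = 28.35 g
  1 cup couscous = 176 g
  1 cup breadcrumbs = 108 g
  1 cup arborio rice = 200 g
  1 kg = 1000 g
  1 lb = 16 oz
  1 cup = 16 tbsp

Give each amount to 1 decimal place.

Scaling factor: 18/12 = 3/2 = 1.5.
couscous: 8 oz × 3/2 × 28.35 g/oz ÷ 176 g/cup ≈ 1.9 cup
panko: 1 lb × 3/2 × 16 oz/lb × 28.35 g/oz = 680.4 g
breadcrumbs: 200 g × 3/2 ÷ 108 g/cup × 16 tbsp/cup ≈ 44.4 tbsp
arborio rice: 2/3 cup × 3/2 × 200 g/cup ÷ 1000 g/kg = 0.2 kg

couscous: 1.9 cup; panko: 680.4 g; breadcrumbs: 44.4 tbsp; arborio rice: 0.2 kg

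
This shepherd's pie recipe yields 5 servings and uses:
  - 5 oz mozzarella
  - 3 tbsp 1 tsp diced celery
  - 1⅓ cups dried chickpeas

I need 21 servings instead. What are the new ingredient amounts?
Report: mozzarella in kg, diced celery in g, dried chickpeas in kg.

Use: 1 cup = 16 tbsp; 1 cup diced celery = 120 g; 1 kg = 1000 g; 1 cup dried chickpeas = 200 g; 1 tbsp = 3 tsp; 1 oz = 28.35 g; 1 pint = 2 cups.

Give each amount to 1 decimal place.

mozzarella: 0.6 kg; diced celery: 105.0 g; dried chickpeas: 1.1 kg

Scaling factor: 21/5 = 4.2.
mozzarella: 5 oz × 21/5 × 28.35 g/oz ÷ 1000 g/kg ≈ 0.6 kg
diced celery: (3 tbsp + 1 tsp = 10/3 tbsp) × 21/5 ÷ 16 tbsp/cup × 120 g/cup = 105.0 g
dried chickpeas: 4/3 cup × 21/5 × 200 g/cup ÷ 1000 g/kg ≈ 1.1 kg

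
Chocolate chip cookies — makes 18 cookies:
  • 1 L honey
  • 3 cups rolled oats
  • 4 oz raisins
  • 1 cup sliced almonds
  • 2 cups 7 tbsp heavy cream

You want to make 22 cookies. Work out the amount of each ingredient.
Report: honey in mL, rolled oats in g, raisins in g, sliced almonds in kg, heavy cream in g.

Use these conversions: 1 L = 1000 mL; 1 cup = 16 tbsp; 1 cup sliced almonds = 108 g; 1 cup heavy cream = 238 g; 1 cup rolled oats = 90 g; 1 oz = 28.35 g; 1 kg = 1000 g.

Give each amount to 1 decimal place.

honey: 1222.2 mL; rolled oats: 330.0 g; raisins: 138.6 g; sliced almonds: 0.1 kg; heavy cream: 709.0 g

Scaling factor: 22/18 = 11/9.
honey: 1 L × 11/9 × 1000 mL/L ≈ 1222.2 mL
rolled oats: 3 cup × 11/9 × 90 g/cup = 330.0 g
raisins: 4 oz × 11/9 × 28.35 g/oz = 138.6 g
sliced almonds: 1 cup × 11/9 × 108 g/cup ÷ 1000 g/kg ≈ 0.1 kg
heavy cream: (2 cup + 7 tbsp = 2.4375 cup) × 11/9 × 238 g/cup ≈ 709.0 g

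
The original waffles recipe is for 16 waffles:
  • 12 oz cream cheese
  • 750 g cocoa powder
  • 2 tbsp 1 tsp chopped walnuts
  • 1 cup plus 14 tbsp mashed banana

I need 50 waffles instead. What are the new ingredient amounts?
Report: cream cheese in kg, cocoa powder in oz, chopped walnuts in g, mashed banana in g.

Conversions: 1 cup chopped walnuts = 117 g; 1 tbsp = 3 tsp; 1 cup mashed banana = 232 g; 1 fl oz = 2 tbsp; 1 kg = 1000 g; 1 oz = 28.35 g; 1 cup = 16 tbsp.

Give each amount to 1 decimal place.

cream cheese: 1.1 kg; cocoa powder: 82.7 oz; chopped walnuts: 53.3 g; mashed banana: 1359.4 g

Scaling factor: 50/16 = 25/8 = 3.125.
cream cheese: 12 oz × 25/8 × 28.35 g/oz ÷ 1000 g/kg ≈ 1.1 kg
cocoa powder: 750 g × 25/8 ÷ 28.35 g/oz ≈ 82.7 oz
chopped walnuts: (2 tbsp + 1 tsp = 7/3 tbsp) × 25/8 ÷ 16 tbsp/cup × 117 g/cup ≈ 53.3 g
mashed banana: (1 cup + 14 tbsp = 1.875 cup) × 25/8 × 232 g/cup ≈ 1359.4 g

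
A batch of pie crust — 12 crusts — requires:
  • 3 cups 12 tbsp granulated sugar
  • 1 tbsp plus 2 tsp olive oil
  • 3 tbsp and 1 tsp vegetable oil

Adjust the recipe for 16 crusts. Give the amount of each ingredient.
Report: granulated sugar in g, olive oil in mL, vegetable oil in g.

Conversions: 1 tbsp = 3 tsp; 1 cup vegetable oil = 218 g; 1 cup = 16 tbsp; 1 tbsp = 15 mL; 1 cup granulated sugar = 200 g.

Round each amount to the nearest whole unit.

granulated sugar: 1000 g; olive oil: 33 mL; vegetable oil: 61 g

Scaling factor: 16/12 = 4/3.
granulated sugar: (3 cup + 12 tbsp = 3.75 cup) × 4/3 × 200 g/cup = 1000 g
olive oil: (1 tbsp + 2 tsp = 5/3 tbsp) × 4/3 × 15 mL/tbsp ≈ 33 mL
vegetable oil: (3 tbsp + 1 tsp = 10/3 tbsp) × 4/3 ÷ 16 tbsp/cup × 218 g/cup ≈ 61 g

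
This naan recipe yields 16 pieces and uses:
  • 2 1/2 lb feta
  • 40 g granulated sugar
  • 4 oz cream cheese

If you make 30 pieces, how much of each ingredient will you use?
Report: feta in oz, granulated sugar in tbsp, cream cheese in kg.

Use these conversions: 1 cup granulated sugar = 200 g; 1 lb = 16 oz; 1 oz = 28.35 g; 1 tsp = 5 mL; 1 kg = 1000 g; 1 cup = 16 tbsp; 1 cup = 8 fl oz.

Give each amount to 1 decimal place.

Scaling factor: 30/16 = 15/8 = 1.875.
feta: 2.5 lb × 15/8 × 16 oz/lb = 75.0 oz
granulated sugar: 40 g × 15/8 ÷ 200 g/cup × 16 tbsp/cup = 6.0 tbsp
cream cheese: 4 oz × 15/8 × 28.35 g/oz ÷ 1000 g/kg ≈ 0.2 kg

feta: 75.0 oz; granulated sugar: 6.0 tbsp; cream cheese: 0.2 kg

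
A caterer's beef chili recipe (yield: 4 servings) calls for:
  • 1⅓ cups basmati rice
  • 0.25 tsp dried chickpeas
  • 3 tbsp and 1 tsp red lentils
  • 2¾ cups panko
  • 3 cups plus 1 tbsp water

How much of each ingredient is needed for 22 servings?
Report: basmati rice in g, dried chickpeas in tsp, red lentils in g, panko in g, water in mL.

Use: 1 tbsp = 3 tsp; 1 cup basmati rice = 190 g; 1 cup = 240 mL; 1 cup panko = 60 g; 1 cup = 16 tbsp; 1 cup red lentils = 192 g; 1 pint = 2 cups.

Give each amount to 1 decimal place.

basmati rice: 1393.3 g; dried chickpeas: 1.4 tsp; red lentils: 220.0 g; panko: 907.5 g; water: 4042.5 mL

Scaling factor: 22/4 = 11/2 = 5.5.
basmati rice: 4/3 cup × 11/2 × 190 g/cup ≈ 1393.3 g
dried chickpeas: 0.25 tsp × 11/2 ≈ 1.4 tsp
red lentils: (3 tbsp + 1 tsp = 10/3 tbsp) × 11/2 ÷ 16 tbsp/cup × 192 g/cup = 220.0 g
panko: 2.75 cup × 11/2 × 60 g/cup = 907.5 g
water: (3 cup + 1 tbsp = 3.0625 cup) × 11/2 × 240 mL/cup = 4042.5 mL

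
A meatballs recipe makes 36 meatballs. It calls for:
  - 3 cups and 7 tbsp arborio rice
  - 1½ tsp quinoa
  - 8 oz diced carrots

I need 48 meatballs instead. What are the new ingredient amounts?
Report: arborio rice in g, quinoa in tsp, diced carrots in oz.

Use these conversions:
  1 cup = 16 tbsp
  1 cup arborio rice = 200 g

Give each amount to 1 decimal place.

Scaling factor: 48/36 = 4/3.
arborio rice: (3 cup + 7 tbsp = 3.4375 cup) × 4/3 × 200 g/cup ≈ 916.7 g
quinoa: 1.5 tsp × 4/3 = 2.0 tsp
diced carrots: 8 oz × 4/3 ≈ 10.7 oz

arborio rice: 916.7 g; quinoa: 2.0 tsp; diced carrots: 10.7 oz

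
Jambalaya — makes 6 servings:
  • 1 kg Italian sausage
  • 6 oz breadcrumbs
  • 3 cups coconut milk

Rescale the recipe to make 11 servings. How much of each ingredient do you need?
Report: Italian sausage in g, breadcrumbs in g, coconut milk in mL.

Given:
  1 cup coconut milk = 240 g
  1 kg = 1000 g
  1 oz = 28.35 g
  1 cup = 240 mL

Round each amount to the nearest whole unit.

Scaling factor: 11/6.
Italian sausage: 1 kg × 11/6 × 1000 g/kg ≈ 1833 g
breadcrumbs: 6 oz × 11/6 × 28.35 g/oz ≈ 312 g
coconut milk: 3 cup × 11/6 × 240 mL/cup = 1320 mL

Italian sausage: 1833 g; breadcrumbs: 312 g; coconut milk: 1320 mL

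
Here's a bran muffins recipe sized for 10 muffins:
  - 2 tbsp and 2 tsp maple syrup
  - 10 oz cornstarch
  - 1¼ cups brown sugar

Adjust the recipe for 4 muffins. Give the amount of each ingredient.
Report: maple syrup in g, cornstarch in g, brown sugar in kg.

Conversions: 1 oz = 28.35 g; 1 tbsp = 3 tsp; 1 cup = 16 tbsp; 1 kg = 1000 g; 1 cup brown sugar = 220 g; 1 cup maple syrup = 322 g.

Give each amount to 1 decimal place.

Scaling factor: 4/10 = 2/5 = 0.4.
maple syrup: (2 tbsp + 2 tsp = 8/3 tbsp) × 2/5 ÷ 16 tbsp/cup × 322 g/cup ≈ 21.5 g
cornstarch: 10 oz × 2/5 × 28.35 g/oz = 113.4 g
brown sugar: 1.25 cup × 2/5 × 220 g/cup ÷ 1000 g/kg ≈ 0.1 kg

maple syrup: 21.5 g; cornstarch: 113.4 g; brown sugar: 0.1 kg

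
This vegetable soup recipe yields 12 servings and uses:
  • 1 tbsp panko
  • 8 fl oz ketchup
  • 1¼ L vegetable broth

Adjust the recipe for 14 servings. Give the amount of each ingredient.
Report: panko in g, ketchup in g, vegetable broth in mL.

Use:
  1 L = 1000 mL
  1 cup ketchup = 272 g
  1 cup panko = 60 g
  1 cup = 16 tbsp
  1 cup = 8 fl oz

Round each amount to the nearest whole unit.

Scaling factor: 14/12 = 7/6.
panko: 1 tbsp × 7/6 ÷ 16 tbsp/cup × 60 g/cup ≈ 4 g
ketchup: 8 fl oz × 7/6 ÷ 8 fl oz/cup × 272 g/cup ≈ 317 g
vegetable broth: 1.25 L × 7/6 × 1000 mL/L ≈ 1458 mL

panko: 4 g; ketchup: 317 g; vegetable broth: 1458 mL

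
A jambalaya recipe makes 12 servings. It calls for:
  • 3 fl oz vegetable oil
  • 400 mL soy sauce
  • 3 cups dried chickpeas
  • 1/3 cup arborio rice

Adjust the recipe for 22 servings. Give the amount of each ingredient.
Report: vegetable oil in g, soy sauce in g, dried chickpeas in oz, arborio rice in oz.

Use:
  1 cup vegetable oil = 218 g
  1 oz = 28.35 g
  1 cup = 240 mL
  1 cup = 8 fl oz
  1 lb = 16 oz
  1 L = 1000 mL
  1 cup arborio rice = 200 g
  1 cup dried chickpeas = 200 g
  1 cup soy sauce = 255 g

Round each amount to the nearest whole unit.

vegetable oil: 150 g; soy sauce: 779 g; dried chickpeas: 39 oz; arborio rice: 4 oz

Scaling factor: 22/12 = 11/6.
vegetable oil: 3 fl oz × 11/6 ÷ 8 fl oz/cup × 218 g/cup ≈ 150 g
soy sauce: 400 mL × 11/6 ÷ 240 mL/cup × 255 g/cup ≈ 779 g
dried chickpeas: 3 cup × 11/6 × 200 g/cup ÷ 28.35 g/oz ≈ 39 oz
arborio rice: 1/3 cup × 11/6 × 200 g/cup ÷ 28.35 g/oz ≈ 4 oz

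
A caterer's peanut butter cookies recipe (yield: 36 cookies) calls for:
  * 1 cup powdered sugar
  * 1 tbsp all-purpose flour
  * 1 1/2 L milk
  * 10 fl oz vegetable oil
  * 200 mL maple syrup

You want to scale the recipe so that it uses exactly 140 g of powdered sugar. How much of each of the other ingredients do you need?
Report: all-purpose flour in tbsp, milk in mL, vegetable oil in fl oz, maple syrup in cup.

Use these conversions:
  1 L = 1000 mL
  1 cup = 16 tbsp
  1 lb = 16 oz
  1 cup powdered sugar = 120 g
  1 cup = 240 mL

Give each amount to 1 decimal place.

The original recipe has 120 g of powdered sugar, so the scaling factor is 140 ÷ 120 = 7/6.
all-purpose flour: 1 tbsp × 7/6 ≈ 1.2 tbsp
milk: 1.5 L × 7/6 × 1000 mL/L = 1750.0 mL
vegetable oil: 10 fl oz × 7/6 ≈ 11.7 fl oz
maple syrup: 200 mL × 7/6 ÷ 240 mL/cup ≈ 1.0 cup

all-purpose flour: 1.2 tbsp; milk: 1750.0 mL; vegetable oil: 11.7 fl oz; maple syrup: 1.0 cup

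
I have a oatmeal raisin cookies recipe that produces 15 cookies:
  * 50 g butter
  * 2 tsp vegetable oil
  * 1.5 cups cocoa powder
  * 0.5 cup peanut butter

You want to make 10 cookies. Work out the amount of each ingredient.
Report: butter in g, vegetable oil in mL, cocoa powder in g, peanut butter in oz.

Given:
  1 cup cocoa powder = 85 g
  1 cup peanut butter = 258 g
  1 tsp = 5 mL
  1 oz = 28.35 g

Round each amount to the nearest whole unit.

Scaling factor: 10/15 = 2/3.
butter: 50 g × 2/3 ≈ 33 g
vegetable oil: 2 tsp × 2/3 × 5 mL/tsp ≈ 7 mL
cocoa powder: 1.5 cup × 2/3 × 85 g/cup = 85 g
peanut butter: 0.5 cup × 2/3 × 258 g/cup ÷ 28.35 g/oz ≈ 3 oz

butter: 33 g; vegetable oil: 7 mL; cocoa powder: 85 g; peanut butter: 3 oz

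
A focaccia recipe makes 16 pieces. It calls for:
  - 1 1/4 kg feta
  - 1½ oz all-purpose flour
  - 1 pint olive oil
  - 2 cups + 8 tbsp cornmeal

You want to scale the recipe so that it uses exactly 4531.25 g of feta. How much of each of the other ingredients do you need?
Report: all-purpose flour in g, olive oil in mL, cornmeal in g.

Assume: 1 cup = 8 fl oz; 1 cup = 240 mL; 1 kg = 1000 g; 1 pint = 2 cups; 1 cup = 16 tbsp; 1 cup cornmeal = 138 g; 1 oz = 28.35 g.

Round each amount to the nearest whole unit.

The original recipe has 1250 g of feta, so the scaling factor is 4531.25 ÷ 1250 = 29/8 = 3.625.
all-purpose flour: 1.5 oz × 29/8 × 28.35 g/oz ≈ 154 g
olive oil: 1 pint × 29/8 × 2 cup/pint × 240 mL/cup = 1740 mL
cornmeal: (2 cup + 8 tbsp = 2.5 cup) × 29/8 × 138 g/cup ≈ 1251 g

all-purpose flour: 154 g; olive oil: 1740 mL; cornmeal: 1251 g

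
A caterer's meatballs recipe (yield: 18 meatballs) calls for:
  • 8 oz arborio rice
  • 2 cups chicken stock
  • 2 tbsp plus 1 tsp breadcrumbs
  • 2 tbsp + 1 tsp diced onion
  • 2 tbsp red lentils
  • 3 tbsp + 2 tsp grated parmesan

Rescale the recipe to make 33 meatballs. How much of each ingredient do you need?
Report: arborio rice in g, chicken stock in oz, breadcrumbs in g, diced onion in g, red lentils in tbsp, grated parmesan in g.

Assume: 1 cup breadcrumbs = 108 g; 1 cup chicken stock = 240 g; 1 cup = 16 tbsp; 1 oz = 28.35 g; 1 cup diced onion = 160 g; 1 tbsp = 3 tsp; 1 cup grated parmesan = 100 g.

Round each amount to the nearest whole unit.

Scaling factor: 33/18 = 11/6.
arborio rice: 8 oz × 11/6 × 28.35 g/oz ≈ 416 g
chicken stock: 2 cup × 11/6 × 240 g/cup ÷ 28.35 g/oz ≈ 31 oz
breadcrumbs: (2 tbsp + 1 tsp = 7/3 tbsp) × 11/6 ÷ 16 tbsp/cup × 108 g/cup ≈ 29 g
diced onion: (2 tbsp + 1 tsp = 7/3 tbsp) × 11/6 ÷ 16 tbsp/cup × 160 g/cup ≈ 43 g
red lentils: 2 tbsp × 11/6 ≈ 4 tbsp
grated parmesan: (3 tbsp + 2 tsp = 11/3 tbsp) × 11/6 ÷ 16 tbsp/cup × 100 g/cup ≈ 42 g

arborio rice: 416 g; chicken stock: 31 oz; breadcrumbs: 29 g; diced onion: 43 g; red lentils: 4 tbsp; grated parmesan: 42 g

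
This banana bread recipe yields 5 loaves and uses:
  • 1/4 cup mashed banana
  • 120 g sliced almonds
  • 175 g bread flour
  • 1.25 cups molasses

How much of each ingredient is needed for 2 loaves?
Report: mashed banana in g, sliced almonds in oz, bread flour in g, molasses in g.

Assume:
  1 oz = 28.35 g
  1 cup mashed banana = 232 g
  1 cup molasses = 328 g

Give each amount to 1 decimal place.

Scaling factor: 2/5 = 0.4.
mashed banana: 0.25 cup × 2/5 × 232 g/cup = 23.2 g
sliced almonds: 120 g × 2/5 ÷ 28.35 g/oz ≈ 1.7 oz
bread flour: 175 g × 2/5 = 70.0 g
molasses: 1.25 cup × 2/5 × 328 g/cup = 164.0 g

mashed banana: 23.2 g; sliced almonds: 1.7 oz; bread flour: 70.0 g; molasses: 164.0 g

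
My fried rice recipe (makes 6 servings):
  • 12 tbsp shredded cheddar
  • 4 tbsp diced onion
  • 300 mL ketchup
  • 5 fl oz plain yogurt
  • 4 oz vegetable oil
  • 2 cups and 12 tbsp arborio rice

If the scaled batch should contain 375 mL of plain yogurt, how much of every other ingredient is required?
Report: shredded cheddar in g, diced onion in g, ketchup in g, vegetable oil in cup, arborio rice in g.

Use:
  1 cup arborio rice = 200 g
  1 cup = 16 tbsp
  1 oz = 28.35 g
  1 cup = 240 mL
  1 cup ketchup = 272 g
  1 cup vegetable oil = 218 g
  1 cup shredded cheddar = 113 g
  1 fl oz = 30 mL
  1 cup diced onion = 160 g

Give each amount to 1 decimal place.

shredded cheddar: 211.9 g; diced onion: 100.0 g; ketchup: 850.0 g; vegetable oil: 1.3 cup; arborio rice: 1375.0 g

The original recipe has 150 mL of plain yogurt, so the scaling factor is 375 ÷ 150 = 5/2 = 2.5.
shredded cheddar: 12 tbsp × 5/2 ÷ 16 tbsp/cup × 113 g/cup ≈ 211.9 g
diced onion: 4 tbsp × 5/2 ÷ 16 tbsp/cup × 160 g/cup = 100.0 g
ketchup: 300 mL × 5/2 ÷ 240 mL/cup × 272 g/cup = 850.0 g
vegetable oil: 4 oz × 5/2 × 28.35 g/oz ÷ 218 g/cup ≈ 1.3 cup
arborio rice: (2 cup + 12 tbsp = 2.75 cup) × 5/2 × 200 g/cup = 1375.0 g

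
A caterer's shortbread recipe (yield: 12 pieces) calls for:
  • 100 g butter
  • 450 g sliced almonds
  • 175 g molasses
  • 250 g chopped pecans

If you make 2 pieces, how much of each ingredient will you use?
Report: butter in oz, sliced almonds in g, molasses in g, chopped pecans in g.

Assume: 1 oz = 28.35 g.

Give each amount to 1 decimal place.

butter: 0.6 oz; sliced almonds: 75.0 g; molasses: 29.2 g; chopped pecans: 41.7 g

Scaling factor: 2/12 = 1/6.
butter: 100 g × 1/6 ÷ 28.35 g/oz ≈ 0.6 oz
sliced almonds: 450 g × 1/6 = 75.0 g
molasses: 175 g × 1/6 ≈ 29.2 g
chopped pecans: 250 g × 1/6 ≈ 41.7 g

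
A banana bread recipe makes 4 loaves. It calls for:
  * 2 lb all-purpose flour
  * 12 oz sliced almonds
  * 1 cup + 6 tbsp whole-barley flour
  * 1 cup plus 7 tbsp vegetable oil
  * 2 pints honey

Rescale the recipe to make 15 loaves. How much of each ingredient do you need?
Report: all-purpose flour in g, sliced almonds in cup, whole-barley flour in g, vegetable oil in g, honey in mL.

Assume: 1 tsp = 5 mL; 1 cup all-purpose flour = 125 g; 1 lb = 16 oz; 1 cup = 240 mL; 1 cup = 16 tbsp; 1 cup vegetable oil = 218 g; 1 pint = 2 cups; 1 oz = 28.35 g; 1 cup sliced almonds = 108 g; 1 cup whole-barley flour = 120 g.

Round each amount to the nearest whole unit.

all-purpose flour: 3402 g; sliced almonds: 12 cup; whole-barley flour: 619 g; vegetable oil: 1175 g; honey: 3600 mL

Scaling factor: 15/4 = 3.75.
all-purpose flour: 2 lb × 15/4 × 16 oz/lb × 28.35 g/oz = 3402 g
sliced almonds: 12 oz × 15/4 × 28.35 g/oz ÷ 108 g/cup ≈ 12 cup
whole-barley flour: (1 cup + 6 tbsp = 1.375 cup) × 15/4 × 120 g/cup ≈ 619 g
vegetable oil: (1 cup + 7 tbsp = 1.4375 cup) × 15/4 × 218 g/cup ≈ 1175 g
honey: 2 pint × 15/4 × 2 cup/pint × 240 mL/cup = 3600 mL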